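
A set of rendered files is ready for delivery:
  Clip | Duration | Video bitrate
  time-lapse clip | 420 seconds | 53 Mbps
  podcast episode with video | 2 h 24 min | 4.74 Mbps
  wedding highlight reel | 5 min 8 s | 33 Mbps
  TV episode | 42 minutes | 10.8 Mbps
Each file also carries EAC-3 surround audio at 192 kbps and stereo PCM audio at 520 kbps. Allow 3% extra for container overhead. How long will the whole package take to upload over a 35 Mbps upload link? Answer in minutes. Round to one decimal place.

Audio total: 192 + 520 = 712 kbps = 0.712 Mbps.
time-lapse clip: 53.712 Mbps × 420 s × 1.03 = 23235.8 Mb
podcast episode with video: 5.452 Mbps × 8640 s × 1.03 = 48518.4 Mb
wedding highlight reel: 33.712 Mbps × 308 s × 1.03 = 10694.8 Mb
TV episode: 11.512 Mbps × 2520 s × 1.03 = 29880.5 Mb
Total: 112329.6 Mb = 14041.2 MB.
At 35 Mbps: 112329.6 / 35 = 3209 s ≈ 53.5 minutes.

53.5 minutes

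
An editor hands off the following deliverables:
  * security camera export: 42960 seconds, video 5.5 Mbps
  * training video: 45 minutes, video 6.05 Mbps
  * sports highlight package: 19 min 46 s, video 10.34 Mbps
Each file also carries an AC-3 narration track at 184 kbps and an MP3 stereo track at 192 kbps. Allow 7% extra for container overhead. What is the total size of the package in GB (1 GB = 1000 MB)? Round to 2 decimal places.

Audio total: 184 + 192 = 376 kbps = 0.376 Mbps.
security camera export: 5.876 Mbps × 42960 s × 1.07 = 270103.3 Mb
training video: 6.426 Mbps × 2700 s × 1.07 = 18564.7 Mb
sports highlight package: 10.716 Mbps × 1186 s × 1.07 = 13598.8 Mb
Total: 302266.8 Mb = 37783.3 MB.
= 37.78 GB.

37.78 GB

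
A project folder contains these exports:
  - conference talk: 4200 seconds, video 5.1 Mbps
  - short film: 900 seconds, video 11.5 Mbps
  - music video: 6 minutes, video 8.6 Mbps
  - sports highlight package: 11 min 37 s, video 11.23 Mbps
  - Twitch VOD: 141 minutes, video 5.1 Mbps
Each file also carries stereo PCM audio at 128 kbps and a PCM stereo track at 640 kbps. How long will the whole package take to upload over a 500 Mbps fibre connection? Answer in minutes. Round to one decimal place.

3.2 minutes

Audio total: 128 + 640 = 768 kbps = 0.768 Mbps.
conference talk: 5.868 Mbps × 4200 s = 24645.6 Mb
short film: 12.268 Mbps × 900 s = 11041.2 Mb
music video: 9.368 Mbps × 360 s = 3372.5 Mb
sports highlight package: 11.998 Mbps × 697 s = 8362.6 Mb
Twitch VOD: 5.868 Mbps × 8460 s = 49643.3 Mb
Total: 97065.2 Mb = 12133.1 MB.
At 500 Mbps: 97065.2 / 500 = 194 s ≈ 3.24 minutes.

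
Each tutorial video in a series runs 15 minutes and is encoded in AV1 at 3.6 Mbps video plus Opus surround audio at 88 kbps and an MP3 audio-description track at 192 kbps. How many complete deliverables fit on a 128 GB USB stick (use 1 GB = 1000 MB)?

15 min = 900 s
Audio total: 88 + 192 = 280 kbps = 0.280 Mbps.
Total bitrate: 3.880 Mbps.
Per item: 3.880 Mbps × 900 s = 3,492 Mb = 436.5 MB.
Capacity: 128 GB = 1,024,000 Mb; 293.24 items → 293 complete.

293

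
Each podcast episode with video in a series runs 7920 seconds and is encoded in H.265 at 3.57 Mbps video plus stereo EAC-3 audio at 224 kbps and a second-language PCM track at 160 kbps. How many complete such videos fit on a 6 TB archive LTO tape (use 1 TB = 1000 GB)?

1532

Audio total: 224 + 160 = 384 kbps = 0.384 Mbps.
Total bitrate: 3.954 Mbps.
Per item: 3.954 Mbps × 7920 s = 31,316 Mb = 3,914 MB.
Capacity: 6 TB = 48,000,000 Mb; 1532.78 items → 1532 complete.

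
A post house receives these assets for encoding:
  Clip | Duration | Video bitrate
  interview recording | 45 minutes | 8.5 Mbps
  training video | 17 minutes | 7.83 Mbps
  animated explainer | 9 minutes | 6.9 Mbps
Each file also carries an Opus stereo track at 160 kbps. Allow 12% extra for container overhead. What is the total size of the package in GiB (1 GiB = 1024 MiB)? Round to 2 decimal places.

Audio: 160 kbps = 0.160 Mbps.
interview recording: 8.660 Mbps × 2700 s × 1.12 = 26187.8 Mb
training video: 7.990 Mbps × 1020 s × 1.12 = 9127.8 Mb
animated explainer: 7.060 Mbps × 540 s × 1.12 = 4269.9 Mb
Total: 39585.5 Mb = 4948.2 MB.
= 4.608 GiB.

4.61 GiB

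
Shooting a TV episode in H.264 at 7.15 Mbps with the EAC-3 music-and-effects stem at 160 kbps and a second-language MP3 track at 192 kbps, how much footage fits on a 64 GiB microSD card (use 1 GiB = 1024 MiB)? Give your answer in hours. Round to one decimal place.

20.4 hours

Audio total: 160 + 192 = 352 kbps = 0.352 Mbps.
Total bitrate: 7.15 + 0.352 = 7.502 Mbps.
Capacity: 64 GiB = 549,756 Mb.
Recording time: 549,756 / 7.502 = 73,281 s ≈ 20.4 hours.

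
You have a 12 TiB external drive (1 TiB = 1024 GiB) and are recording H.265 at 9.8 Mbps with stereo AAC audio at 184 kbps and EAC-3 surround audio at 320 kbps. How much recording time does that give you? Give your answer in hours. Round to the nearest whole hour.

Audio total: 184 + 320 = 504 kbps = 0.504 Mbps.
Total bitrate: 9.8 + 0.504 = 10.304 Mbps.
Capacity: 12 TiB = 105,553,116 Mb.
Recording time: 105,553,116 / 10.304 = 10,243,897 s ≈ 2,846 hours.

2846 hours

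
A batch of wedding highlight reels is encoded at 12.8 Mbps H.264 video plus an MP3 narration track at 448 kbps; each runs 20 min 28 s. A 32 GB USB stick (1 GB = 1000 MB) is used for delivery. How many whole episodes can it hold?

15

20 min 28 s = 1228 s
Audio: 448 kbps = 0.448 Mbps.
Total bitrate: 13.248 Mbps.
Per item: 13.248 Mbps × 1228 s = 16,269 Mb = 2,034 MB.
Capacity: 32 GB = 256,000 Mb; 15.74 items → 15 complete.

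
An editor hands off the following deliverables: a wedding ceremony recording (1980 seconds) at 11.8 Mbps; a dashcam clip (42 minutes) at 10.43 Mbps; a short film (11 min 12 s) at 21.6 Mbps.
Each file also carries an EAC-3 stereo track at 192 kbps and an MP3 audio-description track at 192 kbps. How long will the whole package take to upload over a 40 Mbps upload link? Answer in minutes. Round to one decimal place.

Audio total: 192 + 192 = 384 kbps = 0.384 Mbps.
wedding ceremony recording: 12.184 Mbps × 1980 s = 24124.3 Mb
dashcam clip: 10.814 Mbps × 2520 s = 27251.3 Mb
short film: 21.984 Mbps × 672 s = 14773.2 Mb
Total: 66148.8 Mb = 8268.6 MB.
At 40 Mbps: 66148.8 / 40 = 1654 s ≈ 27.6 minutes.

27.6 minutes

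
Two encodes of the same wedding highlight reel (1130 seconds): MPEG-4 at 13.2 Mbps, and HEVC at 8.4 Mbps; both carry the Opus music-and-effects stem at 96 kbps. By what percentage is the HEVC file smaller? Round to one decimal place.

36.1%

Audio: 96 kbps = 0.096 Mbps.
MPEG-4: 13.296 Mbps × 1130 s = 15024.5 Mb = 1.749 GiB.
HEVC: 8.496 Mbps × 1130 s = 9600.5 Mb = 1.118 GiB.
Reduction: (1 − 1.118/1.749) × 100 = 36.10%.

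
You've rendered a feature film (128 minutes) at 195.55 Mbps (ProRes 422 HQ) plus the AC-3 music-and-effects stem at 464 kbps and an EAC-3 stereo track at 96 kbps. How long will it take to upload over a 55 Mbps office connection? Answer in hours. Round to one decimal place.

128 min = 7680 s
Audio total: 464 + 96 = 560 kbps = 0.560 Mbps.
Total bitrate: 196.110 Mbps.
File: 196.110 Mbps × 7680 s = 1506124.8 Mb.
At 55 Mbps: 1506124.8 / 55 = 27384.1 s ≈ 7.61 hours.

7.6 hours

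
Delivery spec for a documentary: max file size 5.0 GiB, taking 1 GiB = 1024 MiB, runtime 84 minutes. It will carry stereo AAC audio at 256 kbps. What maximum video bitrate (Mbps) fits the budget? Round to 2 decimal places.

Budget: 5.0 GiB = 42949.7 Mb.
84 min = 5040 s
Total bitrate budget: 42949.7 Mb / 5040 s = 8.522 Mbps.
Audio: 256 kbps = 0.256 Mbps.
Video: 8.522 − 0.256 = 8.266 Mbps.

8.27 Mbps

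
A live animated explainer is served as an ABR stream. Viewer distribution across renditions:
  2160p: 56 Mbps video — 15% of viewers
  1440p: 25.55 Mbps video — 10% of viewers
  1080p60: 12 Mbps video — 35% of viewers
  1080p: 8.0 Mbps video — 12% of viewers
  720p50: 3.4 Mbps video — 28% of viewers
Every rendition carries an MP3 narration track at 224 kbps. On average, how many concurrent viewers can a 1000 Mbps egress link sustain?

57

Audio: 224 kbps = 0.224 Mbps.
Average per-viewer bitrate: 0.15×56.224 + 0.10×25.774 + 0.35×12.224 + 0.12×8.224 + 0.28×3.624 = 17.291 Mbps.
1000 Mbps = 1,000 Mbps; 1,000 / 17.291 = 57.83 → 57.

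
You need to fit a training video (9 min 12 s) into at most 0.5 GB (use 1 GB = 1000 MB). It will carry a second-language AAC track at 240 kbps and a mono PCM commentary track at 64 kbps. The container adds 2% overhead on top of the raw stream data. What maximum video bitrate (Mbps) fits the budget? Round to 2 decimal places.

Budget: 0.5 GB = 4000.0 Mb.
Stream payload after overhead: 4000.0 / 1.02 = 3921.6 Mb.
9 min 12 s = 552 s
Total bitrate budget: 3921.6 Mb / 552 s = 7.104 Mbps.
Audio total: 240 + 64 = 304 kbps = 0.304 Mbps.
Video: 7.104 − 0.304 = 6.800 Mbps.

6.80 Mbps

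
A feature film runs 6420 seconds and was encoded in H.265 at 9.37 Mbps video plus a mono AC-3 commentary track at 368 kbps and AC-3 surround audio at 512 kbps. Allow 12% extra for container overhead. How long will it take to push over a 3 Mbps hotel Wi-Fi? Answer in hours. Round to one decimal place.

6.8 hours

Audio total: 368 + 512 = 880 kbps = 0.880 Mbps.
Total bitrate: 10.250 Mbps.
File: 10.250 Mbps × 6420 s = 65805.0 Mb.
With 12% container overhead: ×1.12. → 73701.6 Mb.
At 3 Mbps: 73701.6 / 3 = 24567.2 s ≈ 6.82 hours.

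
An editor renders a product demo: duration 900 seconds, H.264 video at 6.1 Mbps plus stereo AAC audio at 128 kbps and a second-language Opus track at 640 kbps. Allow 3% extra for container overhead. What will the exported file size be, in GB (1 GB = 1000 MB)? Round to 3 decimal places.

0.796 GB

Audio total: 128 + 640 = 768 kbps = 0.768 Mbps.
Total bitrate: 6.1 + 0.768 = 6.868 Mbps.
Stream data: 6.868 Mbps × 900 s = 6181.2 Mb.
With 3% container overhead: ×1.03.
6,367 Mb ÷ 8 = 795.8 MB → 0.7958 GB.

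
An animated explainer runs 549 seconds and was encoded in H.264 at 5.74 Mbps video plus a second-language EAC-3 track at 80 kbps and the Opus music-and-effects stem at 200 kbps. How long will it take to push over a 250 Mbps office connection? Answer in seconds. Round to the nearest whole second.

Audio total: 80 + 200 = 280 kbps = 0.280 Mbps.
Total bitrate: 6.020 Mbps.
File: 6.020 Mbps × 549 s = 3305.0 Mb.
At 250 Mbps: 3305.0 / 250 = 13.2 s ≈ 13.2 seconds.

13 seconds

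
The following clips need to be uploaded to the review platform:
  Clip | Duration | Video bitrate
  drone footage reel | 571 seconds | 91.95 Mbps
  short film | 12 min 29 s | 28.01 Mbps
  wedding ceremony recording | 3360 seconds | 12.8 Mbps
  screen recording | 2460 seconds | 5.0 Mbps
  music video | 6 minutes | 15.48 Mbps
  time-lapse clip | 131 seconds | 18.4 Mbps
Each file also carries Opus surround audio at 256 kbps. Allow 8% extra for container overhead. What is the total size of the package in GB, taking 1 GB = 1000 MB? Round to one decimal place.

18.7 GB

Audio: 256 kbps = 0.256 Mbps.
drone footage reel: 92.206 Mbps × 571 s × 1.08 = 56861.6 Mb
short film: 28.266 Mbps × 749 s × 1.08 = 22864.9 Mb
wedding ceremony recording: 13.056 Mbps × 3360 s × 1.08 = 47377.6 Mb
screen recording: 5.256 Mbps × 2460 s × 1.08 = 13964.1 Mb
music video: 15.736 Mbps × 360 s × 1.08 = 6118.2 Mb
time-lapse clip: 18.656 Mbps × 131 s × 1.08 = 2639.5 Mb
Total: 149825.9 Mb = 18728.2 MB.
= 18.73 GB.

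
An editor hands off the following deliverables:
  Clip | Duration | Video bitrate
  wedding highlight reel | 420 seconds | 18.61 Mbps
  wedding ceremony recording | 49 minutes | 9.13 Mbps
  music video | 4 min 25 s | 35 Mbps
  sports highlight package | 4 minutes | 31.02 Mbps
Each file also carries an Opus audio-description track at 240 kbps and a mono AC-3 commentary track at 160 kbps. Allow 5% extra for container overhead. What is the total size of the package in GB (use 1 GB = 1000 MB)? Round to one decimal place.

Audio total: 240 + 160 = 400 kbps = 0.400 Mbps.
wedding highlight reel: 19.010 Mbps × 420 s × 1.05 = 8383.4 Mb
wedding ceremony recording: 9.530 Mbps × 2940 s × 1.05 = 29419.1 Mb
music video: 35.400 Mbps × 265 s × 1.05 = 9850.0 Mb
sports highlight package: 31.420 Mbps × 240 s × 1.05 = 7917.8 Mb
Total: 55570.4 Mb = 6946.3 MB.
= 6.946 GB.

6.9 GB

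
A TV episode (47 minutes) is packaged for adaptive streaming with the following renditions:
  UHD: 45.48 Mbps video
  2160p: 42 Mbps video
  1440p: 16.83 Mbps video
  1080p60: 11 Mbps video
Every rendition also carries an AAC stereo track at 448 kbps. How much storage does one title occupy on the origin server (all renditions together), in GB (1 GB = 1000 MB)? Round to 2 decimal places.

41.28 GB

47 min = 2820 s
Audio: 448 kbps = 0.448 Mbps.
Sum of rendition bitrates: (45.48+0.448) + (42+0.448) + (16.83+0.448) + (11+0.448) = 117.102 Mbps.
× 2820 s = 330,228 Mb = 41,278 MB = 41.28 GB.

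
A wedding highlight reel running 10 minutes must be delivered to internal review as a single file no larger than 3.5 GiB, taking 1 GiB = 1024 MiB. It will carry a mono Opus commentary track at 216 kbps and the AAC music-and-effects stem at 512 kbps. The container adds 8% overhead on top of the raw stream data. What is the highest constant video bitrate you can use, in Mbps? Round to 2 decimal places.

45.67 Mbps

Budget: 3.5 GiB = 30064.8 Mb.
Stream payload after overhead: 30064.8 / 1.08 = 27837.8 Mb.
10 min = 600 s
Total bitrate budget: 27837.8 Mb / 600 s = 46.396 Mbps.
Audio total: 216 + 512 = 728 kbps = 0.728 Mbps.
Video: 46.396 − 0.728 = 45.668 Mbps.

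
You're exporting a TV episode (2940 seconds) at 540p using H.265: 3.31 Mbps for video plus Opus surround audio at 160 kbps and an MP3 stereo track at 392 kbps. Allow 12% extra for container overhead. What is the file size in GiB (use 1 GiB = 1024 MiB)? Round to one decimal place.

1.5 GiB

Audio total: 160 + 392 = 552 kbps = 0.552 Mbps.
Total bitrate: 3.31 + 0.552 = 3.862 Mbps.
Stream data: 3.862 Mbps × 2940 s = 11354.3 Mb.
With 12% container overhead: ×1.12.
12,717 Mb = 1,589,599,200 bytes ÷ 1,073,741,824 = 1.480 GiB.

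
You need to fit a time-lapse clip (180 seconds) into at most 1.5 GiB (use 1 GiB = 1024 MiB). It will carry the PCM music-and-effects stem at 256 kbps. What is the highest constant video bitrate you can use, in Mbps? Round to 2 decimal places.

71.33 Mbps

Budget: 1.5 GiB = 12884.9 Mb.
Total bitrate budget: 12884.9 Mb / 180 s = 71.583 Mbps.
Audio: 256 kbps = 0.256 Mbps.
Video: 71.583 − 0.256 = 71.327 Mbps.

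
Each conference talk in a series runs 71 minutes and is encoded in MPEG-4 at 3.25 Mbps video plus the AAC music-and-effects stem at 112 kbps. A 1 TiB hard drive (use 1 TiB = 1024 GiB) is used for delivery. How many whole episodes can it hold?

71 min = 4260 s
Audio: 112 kbps = 0.112 Mbps.
Total bitrate: 3.362 Mbps.
Per item: 3.362 Mbps × 4260 s = 14,322 Mb = 1,790 MB.
Capacity: 1 TiB = 8,796,093 Mb; 614.16 items → 614 complete.

614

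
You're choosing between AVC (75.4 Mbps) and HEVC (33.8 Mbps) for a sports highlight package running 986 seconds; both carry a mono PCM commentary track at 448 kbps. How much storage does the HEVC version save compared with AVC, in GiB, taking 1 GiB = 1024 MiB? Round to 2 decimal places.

4.78 GiB

Audio: 448 kbps = 0.448 Mbps.
AVC: 75.848 Mbps × 986 s = 74786.1 Mb = 8.706 GiB.
HEVC: 34.248 Mbps × 986 s = 33768.5 Mb = 3.931 GiB.
Saving: 8.706 − 3.931 = 4.775 GiB.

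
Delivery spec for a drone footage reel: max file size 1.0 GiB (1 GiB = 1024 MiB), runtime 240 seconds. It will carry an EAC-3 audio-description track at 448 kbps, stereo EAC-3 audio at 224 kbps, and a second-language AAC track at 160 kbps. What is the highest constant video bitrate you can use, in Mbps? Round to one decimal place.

Budget: 1.0 GiB = 8589.9 Mb.
Total bitrate budget: 8589.9 Mb / 240 s = 35.791 Mbps.
Audio total: 448 + 224 + 160 = 832 kbps = 0.832 Mbps.
Video: 35.791 − 0.832 = 34.959 Mbps.

35.0 Mbps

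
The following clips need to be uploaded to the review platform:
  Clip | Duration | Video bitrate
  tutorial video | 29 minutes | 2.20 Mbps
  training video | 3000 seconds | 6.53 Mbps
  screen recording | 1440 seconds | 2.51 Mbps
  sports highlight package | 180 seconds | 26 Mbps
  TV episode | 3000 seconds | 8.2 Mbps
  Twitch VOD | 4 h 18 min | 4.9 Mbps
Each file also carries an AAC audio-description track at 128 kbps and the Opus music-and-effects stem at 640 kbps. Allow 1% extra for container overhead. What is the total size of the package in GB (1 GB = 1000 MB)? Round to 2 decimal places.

19.09 GB

Audio total: 128 + 640 = 768 kbps = 0.768 Mbps.
tutorial video: 2.968 Mbps × 1740 s × 1.01 = 5216.0 Mb
training video: 7.298 Mbps × 3000 s × 1.01 = 22112.9 Mb
screen recording: 3.278 Mbps × 1440 s × 1.01 = 4767.5 Mb
sports highlight package: 26.768 Mbps × 180 s × 1.01 = 4866.4 Mb
TV episode: 8.968 Mbps × 3000 s × 1.01 = 27173.0 Mb
Twitch VOD: 5.668 Mbps × 15480 s × 1.01 = 88618.0 Mb
Total: 152753.9 Mb = 19094.2 MB.
= 19.09 GB.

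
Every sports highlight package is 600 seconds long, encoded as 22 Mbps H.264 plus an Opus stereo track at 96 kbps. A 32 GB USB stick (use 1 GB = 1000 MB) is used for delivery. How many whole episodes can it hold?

19

Audio: 96 kbps = 0.096 Mbps.
Total bitrate: 22.096 Mbps.
Per item: 22.096 Mbps × 600 s = 13,258 Mb = 1,657 MB.
Capacity: 32 GB = 256,000 Mb; 19.31 items → 19 complete.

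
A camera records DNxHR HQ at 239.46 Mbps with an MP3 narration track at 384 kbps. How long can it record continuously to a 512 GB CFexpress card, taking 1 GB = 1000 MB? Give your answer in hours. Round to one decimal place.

Audio: 384 kbps = 0.384 Mbps.
Total bitrate: 239.46 + 0.384 = 239.844 Mbps.
Capacity: 512 GB = 4,096,000 Mb.
Recording time: 4,096,000 / 239.844 = 17,078 s ≈ 4.74 hours.

4.7 hours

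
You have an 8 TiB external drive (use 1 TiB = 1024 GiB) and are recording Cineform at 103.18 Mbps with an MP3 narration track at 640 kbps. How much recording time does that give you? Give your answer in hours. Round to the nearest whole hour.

Audio: 640 kbps = 0.640 Mbps.
Total bitrate: 103.18 + 0.640 = 103.820 Mbps.
Capacity: 8 TiB = 70,368,744 Mb.
Recording time: 70,368,744 / 103.820 = 677,796 s ≈ 188 hours.

188 hours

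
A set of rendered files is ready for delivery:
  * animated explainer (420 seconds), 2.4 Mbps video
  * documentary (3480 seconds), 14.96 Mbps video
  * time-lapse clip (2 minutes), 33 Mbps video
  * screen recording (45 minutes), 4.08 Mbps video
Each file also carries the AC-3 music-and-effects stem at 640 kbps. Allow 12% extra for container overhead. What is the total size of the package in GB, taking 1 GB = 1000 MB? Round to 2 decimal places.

Audio: 640 kbps = 0.640 Mbps.
animated explainer: 3.040 Mbps × 420 s × 1.12 = 1430.0 Mb
documentary: 15.600 Mbps × 3480 s × 1.12 = 60802.6 Mb
time-lapse clip: 33.640 Mbps × 120 s × 1.12 = 4521.2 Mb
screen recording: 4.720 Mbps × 2700 s × 1.12 = 14273.3 Mb
Total: 81027.1 Mb = 10128.4 MB.
= 10.13 GB.

10.13 GB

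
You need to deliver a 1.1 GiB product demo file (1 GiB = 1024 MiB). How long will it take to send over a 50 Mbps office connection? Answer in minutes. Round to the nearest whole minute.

File: 1.1 GiB = 9448.9 Mb.
At 50 Mbps: 9448.9 / 50 = 189.0 s ≈ 3.15 minutes.

3 minutes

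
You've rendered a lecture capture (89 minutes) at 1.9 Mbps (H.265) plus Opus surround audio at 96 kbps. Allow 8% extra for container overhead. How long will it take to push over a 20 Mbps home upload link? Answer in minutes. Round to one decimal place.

9.6 minutes

89 min = 5340 s
Audio: 96 kbps = 0.096 Mbps.
Total bitrate: 1.996 Mbps.
File: 1.996 Mbps × 5340 s = 10658.6 Mb.
With 8% container overhead: ×1.08. → 11511.3 Mb.
At 20 Mbps: 11511.3 / 20 = 575.6 s ≈ 9.59 minutes.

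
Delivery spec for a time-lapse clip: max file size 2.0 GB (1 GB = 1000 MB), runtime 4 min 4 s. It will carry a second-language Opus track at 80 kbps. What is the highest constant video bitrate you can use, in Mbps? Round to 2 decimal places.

65.49 Mbps

Budget: 2.0 GB = 16000.0 Mb.
4 min 4 s = 244 s
Total bitrate budget: 16000.0 Mb / 244 s = 65.574 Mbps.
Audio: 80 kbps = 0.080 Mbps.
Video: 65.574 − 0.080 = 65.494 Mbps.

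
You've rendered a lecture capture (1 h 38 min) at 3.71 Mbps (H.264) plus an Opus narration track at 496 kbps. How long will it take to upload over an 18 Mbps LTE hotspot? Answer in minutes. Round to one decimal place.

22.9 minutes

1 h 38 min = 98 min = 5880 s
Audio: 496 kbps = 0.496 Mbps.
Total bitrate: 4.206 Mbps.
File: 4.206 Mbps × 5880 s = 24731.3 Mb.
At 18 Mbps: 24731.3 / 18 = 1374.0 s ≈ 22.9 minutes.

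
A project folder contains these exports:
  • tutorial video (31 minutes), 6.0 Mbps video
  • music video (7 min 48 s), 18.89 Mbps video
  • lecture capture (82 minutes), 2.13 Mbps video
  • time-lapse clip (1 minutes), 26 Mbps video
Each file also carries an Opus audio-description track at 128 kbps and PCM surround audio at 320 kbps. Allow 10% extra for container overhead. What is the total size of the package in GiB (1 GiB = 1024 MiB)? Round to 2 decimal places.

4.52 GiB

Audio total: 128 + 320 = 448 kbps = 0.448 Mbps.
tutorial video: 6.448 Mbps × 1860 s × 1.10 = 13192.6 Mb
music video: 19.338 Mbps × 468 s × 1.10 = 9955.2 Mb
lecture capture: 2.578 Mbps × 4920 s × 1.10 = 13952.1 Mb
time-lapse clip: 26.448 Mbps × 60 s × 1.10 = 1745.6 Mb
Total: 38845.5 Mb = 4855.7 MB.
= 4.522 GiB.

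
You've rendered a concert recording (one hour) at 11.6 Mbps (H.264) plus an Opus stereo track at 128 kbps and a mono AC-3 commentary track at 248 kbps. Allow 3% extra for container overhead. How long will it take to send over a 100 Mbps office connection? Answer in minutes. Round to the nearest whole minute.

1 h = 3600 s
Audio total: 128 + 248 = 376 kbps = 0.376 Mbps.
Total bitrate: 11.976 Mbps.
File: 11.976 Mbps × 3600 s = 43113.6 Mb.
With 3% container overhead: ×1.03. → 44407.0 Mb.
At 100 Mbps: 44407.0 / 100 = 444.1 s ≈ 7.4 minutes.

7 minutes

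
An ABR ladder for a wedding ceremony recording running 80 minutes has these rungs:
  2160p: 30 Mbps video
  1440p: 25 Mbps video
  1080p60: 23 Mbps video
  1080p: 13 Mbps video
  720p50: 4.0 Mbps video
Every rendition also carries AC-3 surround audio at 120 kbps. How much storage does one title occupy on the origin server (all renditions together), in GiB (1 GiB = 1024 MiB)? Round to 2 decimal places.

53.42 GiB

80 min = 4800 s
Audio: 120 kbps = 0.120 Mbps.
Sum of rendition bitrates: (30+0.120) + (25+0.120) + (23+0.120) + (13+0.120) + (4.0+0.120) = 95.600 Mbps.
× 4800 s = 458,880 Mb = 57,360 MB = 53.42 GiB.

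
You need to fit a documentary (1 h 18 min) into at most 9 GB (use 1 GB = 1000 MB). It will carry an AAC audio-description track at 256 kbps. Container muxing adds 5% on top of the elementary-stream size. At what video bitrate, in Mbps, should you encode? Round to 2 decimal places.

14.40 Mbps

Budget: 9 GB = 72000.0 Mb.
Stream payload after overhead: 72000.0 / 1.05 = 68571.4 Mb.
1 h 18 min = 78 min = 4680 s
Total bitrate budget: 68571.4 Mb / 4680 s = 14.652 Mbps.
Audio: 256 kbps = 0.256 Mbps.
Video: 14.652 − 0.256 = 14.396 Mbps.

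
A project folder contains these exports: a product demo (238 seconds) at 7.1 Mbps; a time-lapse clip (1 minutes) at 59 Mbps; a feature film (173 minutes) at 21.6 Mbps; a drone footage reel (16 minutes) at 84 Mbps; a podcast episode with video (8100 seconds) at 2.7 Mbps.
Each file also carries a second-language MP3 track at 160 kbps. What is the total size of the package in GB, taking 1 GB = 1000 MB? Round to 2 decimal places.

41.89 GB

Audio: 160 kbps = 0.160 Mbps.
product demo: 7.260 Mbps × 238 s = 1727.9 Mb
time-lapse clip: 59.160 Mbps × 60 s = 3549.6 Mb
feature film: 21.760 Mbps × 10380 s = 225868.8 Mb
drone footage reel: 84.160 Mbps × 960 s = 80793.6 Mb
podcast episode with video: 2.860 Mbps × 8100 s = 23166.0 Mb
Total: 335105.9 Mb = 41888.2 MB.
= 41.89 GB.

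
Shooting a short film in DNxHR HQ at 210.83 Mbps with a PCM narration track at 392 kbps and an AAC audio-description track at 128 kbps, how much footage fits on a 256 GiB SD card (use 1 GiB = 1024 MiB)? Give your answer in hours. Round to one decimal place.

2.9 hours

Audio total: 392 + 128 = 520 kbps = 0.520 Mbps.
Total bitrate: 210.83 + 0.520 = 211.350 Mbps.
Capacity: 256 GiB = 2,199,023 Mb.
Recording time: 2,199,023 / 211.350 = 10,405 s ≈ 2.89 hours.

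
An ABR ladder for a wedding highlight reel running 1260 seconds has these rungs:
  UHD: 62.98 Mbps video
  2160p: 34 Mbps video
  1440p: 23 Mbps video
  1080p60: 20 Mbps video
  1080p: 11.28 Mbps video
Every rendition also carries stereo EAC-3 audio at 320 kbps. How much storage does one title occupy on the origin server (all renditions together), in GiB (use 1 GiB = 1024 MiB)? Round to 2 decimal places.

Audio: 320 kbps = 0.320 Mbps.
Sum of rendition bitrates: (62.98+0.320) + (34+0.320) + (23+0.320) + (20+0.320) + (11.28+0.320) = 152.860 Mbps.
× 1260 s = 192,604 Mb = 24,075 MB = 22.42 GiB.

22.42 GiB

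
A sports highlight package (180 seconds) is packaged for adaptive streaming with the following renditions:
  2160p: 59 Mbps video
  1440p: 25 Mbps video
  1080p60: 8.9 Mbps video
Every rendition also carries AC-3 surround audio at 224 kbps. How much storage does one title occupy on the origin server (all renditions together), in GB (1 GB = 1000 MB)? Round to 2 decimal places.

Audio: 224 kbps = 0.224 Mbps.
Sum of rendition bitrates: (59+0.224) + (25+0.224) + (8.9+0.224) = 93.572 Mbps.
× 180 s = 16,843 Mb = 2,105 MB = 2.105 GB.

2.11 GB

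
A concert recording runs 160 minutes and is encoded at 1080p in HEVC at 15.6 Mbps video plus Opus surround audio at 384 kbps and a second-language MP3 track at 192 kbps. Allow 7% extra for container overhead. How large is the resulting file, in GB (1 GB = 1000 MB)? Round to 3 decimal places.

20.770 GB

160 min = 9600 s
Audio total: 384 + 192 = 576 kbps = 0.576 Mbps.
Total bitrate: 15.6 + 0.576 = 16.176 Mbps.
Stream data: 16.176 Mbps × 9600 s = 155289.6 Mb.
With 7% container overhead: ×1.07.
166,160 Mb ÷ 8 = 20,770 MB → 20.77 GB.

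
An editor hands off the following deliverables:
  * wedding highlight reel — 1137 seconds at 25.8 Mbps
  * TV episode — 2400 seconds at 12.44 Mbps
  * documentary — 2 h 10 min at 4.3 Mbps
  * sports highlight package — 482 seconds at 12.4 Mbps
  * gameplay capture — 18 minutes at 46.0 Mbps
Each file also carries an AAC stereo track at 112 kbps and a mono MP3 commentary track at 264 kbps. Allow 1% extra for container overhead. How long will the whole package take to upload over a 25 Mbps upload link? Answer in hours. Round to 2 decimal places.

Audio total: 112 + 264 = 376 kbps = 0.376 Mbps.
wedding highlight reel: 26.176 Mbps × 1137 s × 1.01 = 30059.7 Mb
TV episode: 12.816 Mbps × 2400 s × 1.01 = 31066.0 Mb
documentary: 4.676 Mbps × 7800 s × 1.01 = 36837.5 Mb
sports highlight package: 12.776 Mbps × 482 s × 1.01 = 6219.6 Mb
gameplay capture: 46.376 Mbps × 1080 s × 1.01 = 50586.9 Mb
Total: 154769.8 Mb = 19346.2 MB.
At 25 Mbps: 154769.8 / 25 = 6191 s ≈ 1.72 hours.

1.72 hours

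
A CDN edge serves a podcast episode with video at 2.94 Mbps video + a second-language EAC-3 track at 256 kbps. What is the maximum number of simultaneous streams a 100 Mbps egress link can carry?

31

Audio: 256 kbps = 0.256 Mbps.
Per-viewer media rate: 3.196 Mbps.
100 Mbps = 100.0 Mbps; 100.0 / 3.196 = 31.29 → 31 viewers.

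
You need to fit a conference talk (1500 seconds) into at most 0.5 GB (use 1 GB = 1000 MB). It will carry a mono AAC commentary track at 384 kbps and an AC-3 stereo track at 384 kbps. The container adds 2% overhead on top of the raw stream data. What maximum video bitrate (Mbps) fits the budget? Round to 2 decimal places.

1.85 Mbps

Budget: 0.5 GB = 4000.0 Mb.
Stream payload after overhead: 4000.0 / 1.02 = 3921.6 Mb.
Total bitrate budget: 3921.6 Mb / 1500 s = 2.614 Mbps.
Audio total: 384 + 384 = 768 kbps = 0.768 Mbps.
Video: 2.614 − 0.768 = 1.846 Mbps.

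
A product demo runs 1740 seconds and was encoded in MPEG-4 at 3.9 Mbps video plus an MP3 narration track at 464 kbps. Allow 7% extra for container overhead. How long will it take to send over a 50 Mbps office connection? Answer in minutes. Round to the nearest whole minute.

Audio: 464 kbps = 0.464 Mbps.
Total bitrate: 4.364 Mbps.
File: 4.364 Mbps × 1740 s = 7593.4 Mb.
With 7% container overhead: ×1.07. → 8124.9 Mb.
At 50 Mbps: 8124.9 / 50 = 162.5 s ≈ 2.71 minutes.

3 minutes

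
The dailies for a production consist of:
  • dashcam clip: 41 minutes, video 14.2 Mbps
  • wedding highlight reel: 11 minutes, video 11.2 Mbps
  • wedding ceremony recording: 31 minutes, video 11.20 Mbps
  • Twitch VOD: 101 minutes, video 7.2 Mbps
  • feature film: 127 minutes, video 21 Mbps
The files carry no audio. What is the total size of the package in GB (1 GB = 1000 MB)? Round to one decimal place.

dashcam clip: 14.200 Mbps × 2460 s = 34932.0 Mb
wedding highlight reel: 11.200 Mbps × 660 s = 7392.0 Mb
wedding ceremony recording: 11.200 Mbps × 1860 s = 20832.0 Mb
Twitch VOD: 7.200 Mbps × 6060 s = 43632.0 Mb
feature film: 21.000 Mbps × 7620 s = 160020.0 Mb
Total: 266808.0 Mb = 33351.0 MB.
= 33.35 GB.

33.4 GB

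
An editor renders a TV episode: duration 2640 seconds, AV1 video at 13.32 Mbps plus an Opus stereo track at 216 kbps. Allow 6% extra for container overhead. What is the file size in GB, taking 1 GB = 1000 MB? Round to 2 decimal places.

Audio: 216 kbps = 0.216 Mbps.
Total bitrate: 13.32 + 0.216 = 13.536 Mbps.
Stream data: 13.536 Mbps × 2640 s = 35735.0 Mb.
With 6% container overhead: ×1.06.
37,879 Mb ÷ 8 = 4,735 MB → 4.735 GB.

4.73 GB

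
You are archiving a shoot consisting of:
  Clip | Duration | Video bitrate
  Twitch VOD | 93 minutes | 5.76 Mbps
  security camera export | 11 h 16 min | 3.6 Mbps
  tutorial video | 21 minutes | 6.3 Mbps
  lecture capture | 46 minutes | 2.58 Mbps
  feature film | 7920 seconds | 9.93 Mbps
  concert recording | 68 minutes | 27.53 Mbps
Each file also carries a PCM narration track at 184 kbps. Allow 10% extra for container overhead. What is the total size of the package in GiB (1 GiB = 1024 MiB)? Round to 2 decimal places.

50.66 GiB

Audio: 184 kbps = 0.184 Mbps.
Twitch VOD: 5.944 Mbps × 5580 s × 1.10 = 36484.3 Mb
security camera export: 3.784 Mbps × 40560 s × 1.10 = 168826.9 Mb
tutorial video: 6.484 Mbps × 1260 s × 1.10 = 8986.8 Mb
lecture capture: 2.764 Mbps × 2760 s × 1.10 = 8391.5 Mb
feature film: 10.114 Mbps × 7920 s × 1.10 = 88113.2 Mb
concert recording: 27.714 Mbps × 4080 s × 1.10 = 124380.4 Mb
Total: 435183.1 Mb = 54397.9 MB.
= 50.66 GiB.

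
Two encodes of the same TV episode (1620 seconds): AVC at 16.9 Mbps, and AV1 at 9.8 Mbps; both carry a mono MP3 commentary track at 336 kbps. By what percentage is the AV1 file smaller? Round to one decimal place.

Audio: 336 kbps = 0.336 Mbps.
AVC: 17.236 Mbps × 1620 s = 27922.3 Mb = 3.251 GiB.
AV1: 10.136 Mbps × 1620 s = 16420.3 Mb = 1.912 GiB.
Reduction: (1 − 1.912/3.251) × 100 = 41.19%.

41.2%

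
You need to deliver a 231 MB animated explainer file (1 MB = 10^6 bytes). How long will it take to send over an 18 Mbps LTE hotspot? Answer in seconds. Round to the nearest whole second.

103 seconds

File: 231 MB = 1848.0 Mb.
At 18 Mbps: 1848.0 / 18 = 102.7 s ≈ 103 seconds.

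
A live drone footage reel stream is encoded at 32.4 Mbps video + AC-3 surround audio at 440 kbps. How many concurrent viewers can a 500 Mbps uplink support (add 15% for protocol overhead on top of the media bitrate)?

13

Audio: 440 kbps = 0.440 Mbps.
Per-viewer media rate: 32.840 Mbps.
On the wire with 15% overhead: 37.766 Mbps.
500 Mbps = 500.0 Mbps; 500.0 / 37.766 = 13.24 → 13 viewers.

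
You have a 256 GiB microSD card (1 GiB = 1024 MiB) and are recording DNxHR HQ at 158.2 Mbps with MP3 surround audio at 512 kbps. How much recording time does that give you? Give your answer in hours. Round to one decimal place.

Audio: 512 kbps = 0.512 Mbps.
Total bitrate: 158.2 + 0.512 = 158.712 Mbps.
Capacity: 256 GiB = 2,199,023 Mb.
Recording time: 2,199,023 / 158.712 = 13,855 s ≈ 3.85 hours.

3.8 hours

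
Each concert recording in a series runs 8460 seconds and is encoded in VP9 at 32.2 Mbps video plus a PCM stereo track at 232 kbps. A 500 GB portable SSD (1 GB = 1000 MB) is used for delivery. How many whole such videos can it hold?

14

Audio: 232 kbps = 0.232 Mbps.
Total bitrate: 32.432 Mbps.
Per item: 32.432 Mbps × 8460 s = 274,375 Mb = 34,297 MB.
Capacity: 500 GB = 4,000,000 Mb; 14.58 items → 14 complete.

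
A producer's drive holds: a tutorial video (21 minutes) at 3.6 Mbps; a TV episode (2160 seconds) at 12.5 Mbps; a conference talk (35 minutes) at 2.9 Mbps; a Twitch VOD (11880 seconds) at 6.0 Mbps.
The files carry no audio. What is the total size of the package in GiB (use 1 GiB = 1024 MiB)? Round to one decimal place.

tutorial video: 3.600 Mbps × 1260 s = 4536.0 Mb
TV episode: 12.500 Mbps × 2160 s = 27000.0 Mb
conference talk: 2.900 Mbps × 2100 s = 6090.0 Mb
Twitch VOD: 6.000 Mbps × 11880 s = 71280.0 Mb
Total: 108906.0 Mb = 13613.2 MB.
= 12.68 GiB.

12.7 GiB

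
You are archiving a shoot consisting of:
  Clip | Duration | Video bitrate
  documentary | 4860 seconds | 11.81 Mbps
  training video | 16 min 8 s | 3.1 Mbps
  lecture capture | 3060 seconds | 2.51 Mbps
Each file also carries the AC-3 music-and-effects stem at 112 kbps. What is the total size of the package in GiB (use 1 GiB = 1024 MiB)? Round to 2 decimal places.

Audio: 112 kbps = 0.112 Mbps.
documentary: 11.922 Mbps × 4860 s = 57940.9 Mb
training video: 3.212 Mbps × 968 s = 3109.2 Mb
lecture capture: 2.622 Mbps × 3060 s = 8023.3 Mb
Total: 69073.5 Mb = 8634.2 MB.
= 8.041 GiB.

8.04 GiB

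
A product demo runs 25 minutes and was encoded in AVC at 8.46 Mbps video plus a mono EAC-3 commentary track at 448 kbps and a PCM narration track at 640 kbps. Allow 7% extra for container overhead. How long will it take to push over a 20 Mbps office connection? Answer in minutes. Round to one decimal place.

25 min = 1500 s
Audio total: 448 + 640 = 1088 kbps = 1.088 Mbps.
Total bitrate: 9.548 Mbps.
File: 9.548 Mbps × 1500 s = 14322.0 Mb.
With 7% container overhead: ×1.07. → 15324.5 Mb.
At 20 Mbps: 15324.5 / 20 = 766.2 s ≈ 12.8 minutes.

12.8 minutes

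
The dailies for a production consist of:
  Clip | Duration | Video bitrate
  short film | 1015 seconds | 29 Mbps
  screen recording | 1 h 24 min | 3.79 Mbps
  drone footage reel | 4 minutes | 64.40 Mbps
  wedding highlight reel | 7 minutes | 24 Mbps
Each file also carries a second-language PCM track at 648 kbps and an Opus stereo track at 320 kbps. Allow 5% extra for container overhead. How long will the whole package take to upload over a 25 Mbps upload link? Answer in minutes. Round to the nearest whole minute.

Audio total: 648 + 320 = 968 kbps = 0.968 Mbps.
short film: 29.968 Mbps × 1015 s × 1.05 = 31938.4 Mb
screen recording: 4.758 Mbps × 5040 s × 1.05 = 25179.3 Mb
drone footage reel: 65.368 Mbps × 240 s × 1.05 = 16472.7 Mb
wedding highlight reel: 24.968 Mbps × 420 s × 1.05 = 11010.9 Mb
Total: 84601.4 Mb = 10575.2 MB.
At 25 Mbps: 84601.4 / 25 = 3384 s ≈ 56.4 minutes.

56 minutes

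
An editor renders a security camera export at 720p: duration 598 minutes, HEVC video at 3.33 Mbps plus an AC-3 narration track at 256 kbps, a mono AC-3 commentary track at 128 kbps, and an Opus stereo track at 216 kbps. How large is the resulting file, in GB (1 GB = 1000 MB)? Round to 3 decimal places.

17.626 GB

598 min = 35880 s
Audio total: 256 + 128 + 216 = 600 kbps = 0.600 Mbps.
Total bitrate: 3.33 + 0.600 = 3.930 Mbps.
Stream data: 3.930 Mbps × 35880 s = 141008.4 Mb.
141,008 Mb ÷ 8 = 17,626 MB → 17.63 GB.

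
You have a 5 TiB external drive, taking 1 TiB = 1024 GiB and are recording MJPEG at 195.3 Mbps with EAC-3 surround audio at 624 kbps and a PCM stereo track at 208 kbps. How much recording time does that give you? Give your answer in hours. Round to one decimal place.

Audio total: 624 + 208 = 832 kbps = 0.832 Mbps.
Total bitrate: 195.3 + 0.832 = 196.132 Mbps.
Capacity: 5 TiB = 43,980,465 Mb.
Recording time: 43,980,465 / 196.132 = 224,239 s ≈ 62.3 hours.

62.3 hours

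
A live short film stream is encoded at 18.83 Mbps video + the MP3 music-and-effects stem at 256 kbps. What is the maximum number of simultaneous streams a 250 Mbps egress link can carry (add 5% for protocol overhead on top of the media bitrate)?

Audio: 256 kbps = 0.256 Mbps.
Per-viewer media rate: 19.086 Mbps.
On the wire with 5% overhead: 20.040 Mbps.
250 Mbps = 250.0 Mbps; 250.0 / 20.040 = 12.47 → 12 viewers.

12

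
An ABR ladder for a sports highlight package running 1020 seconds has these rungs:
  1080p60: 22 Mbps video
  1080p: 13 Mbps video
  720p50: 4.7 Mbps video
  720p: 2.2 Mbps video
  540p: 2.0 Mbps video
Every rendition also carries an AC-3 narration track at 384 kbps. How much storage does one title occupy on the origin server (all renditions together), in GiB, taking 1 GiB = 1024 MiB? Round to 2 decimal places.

Audio: 384 kbps = 0.384 Mbps.
Sum of rendition bitrates: (22+0.384) + (13+0.384) + (4.7+0.384) + (2.2+0.384) + (2.0+0.384) = 45.820 Mbps.
× 1020 s = 46,736 Mb = 5,842 MB = 5.441 GiB.

5.44 GiB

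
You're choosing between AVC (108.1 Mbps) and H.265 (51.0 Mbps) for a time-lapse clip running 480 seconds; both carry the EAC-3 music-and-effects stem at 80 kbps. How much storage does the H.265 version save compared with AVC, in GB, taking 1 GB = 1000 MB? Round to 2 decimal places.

Audio: 80 kbps = 0.080 Mbps.
AVC: 108.180 Mbps × 480 s = 51926.4 Mb = 6.491 GB.
H.265: 51.080 Mbps × 480 s = 24518.4 Mb = 3.065 GB.
Saving: 6.491 − 3.065 = 3.426 GB.

3.43 GB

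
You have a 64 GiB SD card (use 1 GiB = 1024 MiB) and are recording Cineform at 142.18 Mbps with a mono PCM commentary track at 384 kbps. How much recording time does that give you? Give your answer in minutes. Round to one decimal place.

64.3 minutes

Audio: 384 kbps = 0.384 Mbps.
Total bitrate: 142.18 + 0.384 = 142.564 Mbps.
Capacity: 64 GiB = 549,756 Mb.
Recording time: 549,756 / 142.564 = 3,856 s ≈ 64.3 minutes.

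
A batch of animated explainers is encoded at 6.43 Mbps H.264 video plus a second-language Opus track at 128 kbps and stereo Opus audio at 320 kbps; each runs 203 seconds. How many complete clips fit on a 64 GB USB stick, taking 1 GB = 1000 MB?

Audio total: 128 + 320 = 448 kbps = 0.448 Mbps.
Total bitrate: 6.878 Mbps.
Per item: 6.878 Mbps × 203 s = 1,396 Mb = 174.5 MB.
Capacity: 64 GB = 512,000 Mb; 366.70 items → 366 complete.

366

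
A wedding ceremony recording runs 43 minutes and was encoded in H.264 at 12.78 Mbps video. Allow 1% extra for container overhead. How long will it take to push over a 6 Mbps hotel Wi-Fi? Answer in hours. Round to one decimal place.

43 min = 2580 s
File: 12.780 Mbps × 2580 s = 32972.4 Mb.
With 1% container overhead: ×1.01. → 33302.1 Mb.
At 6 Mbps: 33302.1 / 6 = 5550.4 s ≈ 1.54 hours.

1.5 hours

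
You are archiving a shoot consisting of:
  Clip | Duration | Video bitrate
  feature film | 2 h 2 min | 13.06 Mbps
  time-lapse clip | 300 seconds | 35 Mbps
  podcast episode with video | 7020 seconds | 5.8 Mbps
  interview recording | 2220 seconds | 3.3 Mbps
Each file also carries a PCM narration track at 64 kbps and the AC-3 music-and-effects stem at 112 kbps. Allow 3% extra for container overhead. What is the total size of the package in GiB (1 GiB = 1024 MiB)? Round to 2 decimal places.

Audio total: 64 + 112 = 176 kbps = 0.176 Mbps.
feature film: 13.236 Mbps × 7320 s × 1.03 = 99794.1 Mb
time-lapse clip: 35.176 Mbps × 300 s × 1.03 = 10869.4 Mb
podcast episode with video: 5.976 Mbps × 7020 s × 1.03 = 43210.1 Mb
interview recording: 3.476 Mbps × 2220 s × 1.03 = 7948.2 Mb
Total: 161821.8 Mb = 20227.7 MB.
= 18.84 GiB.

18.84 GiB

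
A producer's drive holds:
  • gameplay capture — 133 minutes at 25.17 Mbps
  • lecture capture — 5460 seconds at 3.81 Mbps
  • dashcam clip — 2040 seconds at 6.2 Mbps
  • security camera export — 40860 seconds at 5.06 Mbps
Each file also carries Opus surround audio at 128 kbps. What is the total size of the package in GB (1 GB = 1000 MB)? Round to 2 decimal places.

Audio: 128 kbps = 0.128 Mbps.
gameplay capture: 25.298 Mbps × 7980 s = 201878.0 Mb
lecture capture: 3.938 Mbps × 5460 s = 21501.5 Mb
dashcam clip: 6.328 Mbps × 2040 s = 12909.1 Mb
security camera export: 5.188 Mbps × 40860 s = 211981.7 Mb
Total: 448270.3 Mb = 56033.8 MB.
= 56.03 GB.

56.03 GB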